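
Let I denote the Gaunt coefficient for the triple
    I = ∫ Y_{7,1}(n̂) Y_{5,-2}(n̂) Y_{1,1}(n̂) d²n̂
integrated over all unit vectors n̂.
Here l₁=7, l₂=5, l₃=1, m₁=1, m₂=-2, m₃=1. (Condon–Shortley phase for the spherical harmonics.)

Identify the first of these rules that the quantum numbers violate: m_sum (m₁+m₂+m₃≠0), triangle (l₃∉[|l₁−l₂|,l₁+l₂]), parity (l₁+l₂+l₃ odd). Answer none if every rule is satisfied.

triangle

m₁+m₂+m₃ = 1 − 2 + 1 = 0  ✓
triangle: |7−5|=2 ≤ l₃=1 ≤ 7+5=12  ✗
parity: l₁+l₂+l₃ = 13 is odd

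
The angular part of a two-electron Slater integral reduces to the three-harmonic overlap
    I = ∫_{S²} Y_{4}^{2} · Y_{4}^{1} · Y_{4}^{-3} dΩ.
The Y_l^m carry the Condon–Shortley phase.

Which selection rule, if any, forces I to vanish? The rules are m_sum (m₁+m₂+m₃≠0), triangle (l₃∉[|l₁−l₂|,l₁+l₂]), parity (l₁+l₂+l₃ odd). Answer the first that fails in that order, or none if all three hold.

azimuthal sum: 2 + 1 − 3 = 0  ✓
0 ≤ 4 ≤ 8 (triangle on l)  ✓
L = 4 + 4 + 4 = 12 (even)  ✓

none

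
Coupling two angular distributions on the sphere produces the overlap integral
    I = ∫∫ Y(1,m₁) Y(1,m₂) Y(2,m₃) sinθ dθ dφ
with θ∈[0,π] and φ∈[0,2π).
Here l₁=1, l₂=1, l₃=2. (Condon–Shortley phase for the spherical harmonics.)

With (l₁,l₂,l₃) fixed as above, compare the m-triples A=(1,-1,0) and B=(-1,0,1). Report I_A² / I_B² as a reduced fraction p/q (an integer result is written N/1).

Same 1,1,2: normalisation and zero-m 3j drop out of the ratio.
A: Δ: 0! 2! 2! / 5! → 1/30; sum: t=0:+1/4 = 1/4; 3j²(1 1 2; 1 -1 0) = Δ·Π!·Σ² = 1/30  (sign +1)
B: Δ: 0! 2! 2! / 5! → 1/30; sum: t=0:+1/2 = 1/2; 3j²(1 1 2; -1 0 1) = Δ·Π!·Σ² = 1/10  (sign -1)
I_A²/I_B² = (1/30)/(1/10) = 1/3

1/3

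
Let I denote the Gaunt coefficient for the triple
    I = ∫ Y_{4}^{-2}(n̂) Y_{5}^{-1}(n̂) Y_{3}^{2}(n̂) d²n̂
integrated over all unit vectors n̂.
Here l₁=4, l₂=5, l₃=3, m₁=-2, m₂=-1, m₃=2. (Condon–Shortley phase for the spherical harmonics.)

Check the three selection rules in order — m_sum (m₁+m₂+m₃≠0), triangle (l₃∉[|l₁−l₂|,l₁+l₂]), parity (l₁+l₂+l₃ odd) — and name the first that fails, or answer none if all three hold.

m₁+m₂+m₃ = -2 − 1 + 2 = -1  ✗
triangle: |4−5|=1 ≤ l₃=3 ≤ 4+5=9
parity: l₁+l₂+l₃ = 12 is even

m_sum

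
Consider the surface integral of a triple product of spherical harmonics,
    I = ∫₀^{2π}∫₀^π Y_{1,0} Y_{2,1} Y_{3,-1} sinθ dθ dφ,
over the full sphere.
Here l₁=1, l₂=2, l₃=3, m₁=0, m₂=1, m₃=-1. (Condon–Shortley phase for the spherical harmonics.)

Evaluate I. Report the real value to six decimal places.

Checks pass: Σm=0; 6 even; l₃=3∈[1,3].
(2·1+1)(2·2+1)(2·3+1) = 105
Δ: 0! 2! 4! / 7! → 1/105
sum: t=0:+1/4 = 1/4
3j²(1 2 3; 0 0 0) = Δ·Π!·Σ² = 3/35  (sign -1)
sum: t=0:+1/6 = 1/6
3j²(1 2 3; 0 1 -1) = Δ·Π!·Σ² = 8/105  (sign +1)
combine: 4πI² = 105·3/35·8/105 = 24/35
take √, sign -1: I = -0.23359668

-0.233597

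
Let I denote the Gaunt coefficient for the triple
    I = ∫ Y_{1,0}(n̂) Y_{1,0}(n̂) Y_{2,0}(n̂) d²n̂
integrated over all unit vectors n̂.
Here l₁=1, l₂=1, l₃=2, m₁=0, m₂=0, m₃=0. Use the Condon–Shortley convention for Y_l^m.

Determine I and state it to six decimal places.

0.252313

Rules hold: Σm=0, L=4 even, 0≤2≤2.
N = 3·3·5 = 45
Δ = 0!·2!·2!/5! = 1/30
Racah Σ t=0..0: t=0:+1/1 = 1/1
⇒ 3j(1 1 2; 0 0 0)² = 2/15, sgn +1
(m-triple is (0,0,0) — same symbol as above.)
4πI² = N·(3j₀)²·(3jₘ)² = 4/5
I = +1·√(0.8/4π) = 0.25231325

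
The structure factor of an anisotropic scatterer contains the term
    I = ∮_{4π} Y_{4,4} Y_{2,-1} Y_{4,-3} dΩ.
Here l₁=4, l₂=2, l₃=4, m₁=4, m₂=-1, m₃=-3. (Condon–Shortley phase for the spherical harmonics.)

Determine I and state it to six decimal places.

0.198645

m-sum 0 ✓  L=10 even ✓  2≤4≤6 ✓
Π(2lᵢ+1) = 9×5×9 = 405
triangle coeff Δ(4,2,4) = 1/13860
Σ_t [0,2]: t=0:+1/192 t=1:−1/36 t=2:+1/192 = -5/288
(3j)²=20/693 [(4 2 4; 0 0 0)], sign=-1
Σ_t [0,0]: t=0:+1/1440 = 1/1440
(3j)²=7/165 [(4 2 4; 4 -1 -3)], sign=-1
⇒ 4πI² = 60/121
I = (+1)√(60/121/(4π)) = 0.19864517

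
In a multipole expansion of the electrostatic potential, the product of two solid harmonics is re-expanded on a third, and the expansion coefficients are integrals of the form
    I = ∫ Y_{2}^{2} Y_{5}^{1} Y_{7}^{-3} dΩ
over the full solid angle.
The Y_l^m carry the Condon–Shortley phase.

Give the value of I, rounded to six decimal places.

Rules hold: Σm=0, L=14 even, 3≤7≤7.
N = 5·11·15 = 825
Δ = 0!·4!·10!/15! = 1/15015
Racah Σ t=0..0: t=0:+1/57600 = 1/57600
⇒ 3j(2 5 7; 0 0 0)² = 21/715, sgn -1
Racah Σ t=0..0: t=0:+1/414720 = 1/414720
⇒ 3j(2 5 7; 2 1 -3)² = 2/143, sgn +1
4πI² = N·(3j₀)²·(3jₘ)² = 630/1859
I = -1·√(0.338892/4π) = -0.16421985

-0.164220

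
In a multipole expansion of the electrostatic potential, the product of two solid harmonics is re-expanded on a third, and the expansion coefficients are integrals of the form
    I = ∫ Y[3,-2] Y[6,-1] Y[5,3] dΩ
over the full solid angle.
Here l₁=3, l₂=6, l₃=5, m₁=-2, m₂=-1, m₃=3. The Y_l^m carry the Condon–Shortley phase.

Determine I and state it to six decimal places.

0.166435

m-sum 0 ✓  L=14 even ✓  3≤5≤9 ✓
Π(2lᵢ+1) = 7×13×11 = 1001
triangle coeff Δ(3,6,5) = 1/675675
Σ_t [1,3]: t=1:−1/8640 t=2:+1/2304 t=3:−1/8640 = 7/34560
(3j)²=7/429 [(3 6 5; 0 0 0)], sign=-1
Σ_t [3,4]: t=3:−1/17280 t=4:+1/120960 = -1/20160
(3j)²=64/3003 [(3 6 5; -2 -1 3)], sign=-1
⇒ 4πI² = 448/1287
I = (+1)√(448/1287/(4π)) = 0.16643505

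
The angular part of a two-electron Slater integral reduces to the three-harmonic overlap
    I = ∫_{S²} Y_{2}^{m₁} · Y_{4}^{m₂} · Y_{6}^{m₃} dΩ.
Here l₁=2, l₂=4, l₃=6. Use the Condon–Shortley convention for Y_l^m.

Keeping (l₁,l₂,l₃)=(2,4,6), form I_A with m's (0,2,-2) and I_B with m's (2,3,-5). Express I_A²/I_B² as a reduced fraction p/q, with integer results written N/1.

28/55

Same 2,4,6: normalisation and zero-m 3j drop out of the ratio.
A: Δ: 0! 4! 8! / 13! → 1/6435; sum: t=0:+1/5760 = 1/5760; 3j²(2 4 6; 0 2 -2) = Δ·Π!·Σ² = 56/2145  (sign +1)
B: Δ: 0! 4! 8! / 13! → 1/6435; sum: t=0:+1/120960 = 1/120960; 3j²(2 4 6; 2 3 -5) = Δ·Π!·Σ² = 2/39  (sign -1)
I_A²/I_B² = (56/2145)/(2/39) = 28/55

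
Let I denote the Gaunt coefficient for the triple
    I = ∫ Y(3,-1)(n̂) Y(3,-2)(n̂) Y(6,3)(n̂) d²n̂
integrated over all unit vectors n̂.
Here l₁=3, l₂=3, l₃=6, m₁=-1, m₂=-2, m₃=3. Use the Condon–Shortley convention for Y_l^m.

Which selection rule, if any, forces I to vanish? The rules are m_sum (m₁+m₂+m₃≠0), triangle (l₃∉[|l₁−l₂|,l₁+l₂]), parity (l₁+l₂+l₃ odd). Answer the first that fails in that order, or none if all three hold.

Σmᵢ = 0  ✓
l₃∈[|l₁−l₂|,l₁+l₂]=[0,6], have l₃=6  ✓
Σlᵢ = 12 ⇒ even  ✓

none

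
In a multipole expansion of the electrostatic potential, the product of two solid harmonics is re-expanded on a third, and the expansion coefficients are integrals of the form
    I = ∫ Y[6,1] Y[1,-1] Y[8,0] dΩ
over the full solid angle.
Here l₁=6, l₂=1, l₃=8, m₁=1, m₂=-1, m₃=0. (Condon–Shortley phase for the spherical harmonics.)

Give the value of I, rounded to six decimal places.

0.000000

l₃=8 ∉ [5,7] — triangle fails ⇒ I = 0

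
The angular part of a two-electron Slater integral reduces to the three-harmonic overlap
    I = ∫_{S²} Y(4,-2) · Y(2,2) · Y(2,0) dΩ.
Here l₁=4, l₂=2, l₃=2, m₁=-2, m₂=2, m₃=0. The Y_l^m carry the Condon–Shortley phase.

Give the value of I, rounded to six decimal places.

0.156078

Checks pass: Σm=0; 8 even; l₃=2∈[2,6].
(2·4+1)(2·2+1)(2·2+1) = 225
Δ: 4! 4! 0! / 9! → 1/630
sum: t=2:+1/16 = 1/16
3j²(4 2 2; 0 0 0) = Δ·Π!·Σ² = 2/35  (sign +1)
sum: t=4:+1/96 = 1/96
3j²(4 2 2; -2 2 0) = Δ·Π!·Σ² = 1/42  (sign +1)
combine: 4πI² = 225·2/35·1/42 = 15/49
take √, sign +1: I = 0.15607835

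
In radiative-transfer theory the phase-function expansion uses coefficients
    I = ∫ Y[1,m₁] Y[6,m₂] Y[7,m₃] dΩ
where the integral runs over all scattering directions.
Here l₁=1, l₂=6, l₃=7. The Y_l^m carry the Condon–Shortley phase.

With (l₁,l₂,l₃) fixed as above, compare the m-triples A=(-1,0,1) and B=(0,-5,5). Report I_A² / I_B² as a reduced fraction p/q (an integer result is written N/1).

7/6

Same 1,6,7: normalisation and zero-m 3j drop out of the ratio.
A: Δ: 0! 2! 12! / 15! → 1/1365; sum: t=0:+1/1036800 = 1/1036800; 3j²(1 6 7; -1 0 1) = Δ·Π!·Σ² = 4/195  (sign +1)
B: Δ: 0! 2! 12! / 15! → 1/1365; sum: t=0:+1/39916800 = 1/39916800; 3j²(1 6 7; 0 -5 5) = Δ·Π!·Σ² = 8/455  (sign +1)
I_A²/I_B² = (4/195)/(8/455) = 7/6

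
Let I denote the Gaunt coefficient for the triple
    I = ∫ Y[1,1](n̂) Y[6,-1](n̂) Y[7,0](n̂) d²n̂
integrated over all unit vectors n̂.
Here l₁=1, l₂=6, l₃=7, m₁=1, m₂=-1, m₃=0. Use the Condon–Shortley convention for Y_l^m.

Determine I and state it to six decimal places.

0.160342

Rules hold: Σm=0, L=14 even, 5≤7≤7.
N = 3·13·15 = 585
Δ = 0!·2!·12!/15! = 1/1365
Racah Σ t=0..0: t=0:+1/518400 = 1/518400
⇒ 3j(1 6 7; 0 0 0)² = 7/195, sgn -1
Racah Σ t=0..0: t=0:+1/1209600 = 1/1209600
⇒ 3j(1 6 7; 1 -1 0)² = 1/65, sgn -1
4πI² = N·(3j₀)²·(3jₘ)² = 21/65
I = +1·√(0.323077/4π) = 0.16034227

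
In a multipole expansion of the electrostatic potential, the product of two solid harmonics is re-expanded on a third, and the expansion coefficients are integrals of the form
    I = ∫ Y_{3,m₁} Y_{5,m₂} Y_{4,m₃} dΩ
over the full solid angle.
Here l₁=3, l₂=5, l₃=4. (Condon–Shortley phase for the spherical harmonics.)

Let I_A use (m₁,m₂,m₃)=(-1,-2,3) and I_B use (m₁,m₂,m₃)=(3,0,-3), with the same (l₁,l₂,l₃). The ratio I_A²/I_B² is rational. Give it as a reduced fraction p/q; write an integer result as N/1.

l's match ⇒ only the (l;m) 3-j factors differ between A and B.
A: triangle coeff Δ(3,5,4) = 1/180180; Σ_t [2,3]: t=2:+1/960 t=3:−1/4320 = 7/8640; (3j)²=343/12870 [(3 5 4; -1 -2 3)], sign=-1
B: triangle coeff Δ(3,5,4) = 1/180180; Σ_t [0,0]: t=0:+1/5760 = 1/5760; (3j)²=5/572 [(3 5 4; 3 0 -3)], sign=-1
I_A²/I_B² = (343/12870)/(5/572) = 686/225

686/225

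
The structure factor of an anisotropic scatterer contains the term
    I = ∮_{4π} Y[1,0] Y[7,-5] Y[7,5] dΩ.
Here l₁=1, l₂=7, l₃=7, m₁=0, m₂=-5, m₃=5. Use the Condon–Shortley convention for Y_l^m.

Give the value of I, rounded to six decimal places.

Σlᵢ=15 odd — θ-integrand is odd under cosθ→−cosθ; I=0

0.000000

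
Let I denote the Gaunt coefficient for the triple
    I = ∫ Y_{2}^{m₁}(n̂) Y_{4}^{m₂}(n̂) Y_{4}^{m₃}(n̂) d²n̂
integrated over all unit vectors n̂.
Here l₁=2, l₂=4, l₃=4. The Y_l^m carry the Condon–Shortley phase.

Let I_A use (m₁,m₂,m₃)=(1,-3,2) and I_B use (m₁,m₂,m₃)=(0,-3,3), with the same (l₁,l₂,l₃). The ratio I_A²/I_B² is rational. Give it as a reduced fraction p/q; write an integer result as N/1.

Same 2,4,4: normalisation and zero-m 3j drop out of the ratio.
A: Δ: 2! 2! 6! / 11! → 1/13860; sum: t=0:+1/240 t=1:−1/1440 = 1/288; 3j²(2 4 4; 1 -3 2) = Δ·Π!·Σ² = 5/132  (sign +1)
B: Δ: 2! 2! 6! / 11! → 1/13860; sum: t=0:+1/480 t=1:−1/720 = 1/1440; 3j²(2 4 4; 0 -3 3) = Δ·Π!·Σ² = 7/1980  (sign -1)
I_A²/I_B² = (5/132)/(7/1980) = 75/7

75/7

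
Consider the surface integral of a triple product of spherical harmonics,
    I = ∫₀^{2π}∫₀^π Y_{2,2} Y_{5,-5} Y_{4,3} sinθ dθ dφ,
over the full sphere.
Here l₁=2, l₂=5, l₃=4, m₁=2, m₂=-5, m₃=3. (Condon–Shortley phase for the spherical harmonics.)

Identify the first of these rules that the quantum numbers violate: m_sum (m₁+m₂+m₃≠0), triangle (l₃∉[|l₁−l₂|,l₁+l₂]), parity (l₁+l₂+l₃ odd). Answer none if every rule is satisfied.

parity

m₁+m₂+m₃ = 2 − 5 + 3 = 0  ✓
triangle: |2−5|=3 ≤ l₃=4 ≤ 2+5=7  ✓
parity: l₁+l₂+l₃ = 11 is odd  ✗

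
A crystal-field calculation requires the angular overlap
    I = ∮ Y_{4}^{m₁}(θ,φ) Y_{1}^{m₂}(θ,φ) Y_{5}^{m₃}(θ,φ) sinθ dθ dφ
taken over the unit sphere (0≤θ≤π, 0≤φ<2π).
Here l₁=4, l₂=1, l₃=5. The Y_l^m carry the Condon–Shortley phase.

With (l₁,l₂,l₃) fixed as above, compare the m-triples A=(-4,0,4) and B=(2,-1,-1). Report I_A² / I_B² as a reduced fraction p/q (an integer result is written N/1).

3/2

Shared (l₁,l₂,l₃)=(4,1,5): N and (l;000)² cancel in I_A²/I_B².
A: Δ = 0!·8!·2!/11! = 1/495; Racah Σ t=0..0: t=0:+1/40320 = 1/40320; ⇒ 3j(4 1 5; -4 0 4)² = 1/55, sgn -1
B: Δ = 0!·8!·2!/11! = 1/495; Racah Σ t=0..0: t=0:+1/2880 = 1/2880; ⇒ 3j(4 1 5; 2 -1 -1)² = 2/165, sgn +1
I_A²/I_B² = (1/55)/(2/165) = 3/2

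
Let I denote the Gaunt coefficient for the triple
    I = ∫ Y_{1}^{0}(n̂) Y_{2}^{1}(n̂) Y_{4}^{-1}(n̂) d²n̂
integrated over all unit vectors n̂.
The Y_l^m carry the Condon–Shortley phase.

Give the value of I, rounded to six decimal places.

|1−2|≤4≤1+2 violated ⇒ I = 0

0.000000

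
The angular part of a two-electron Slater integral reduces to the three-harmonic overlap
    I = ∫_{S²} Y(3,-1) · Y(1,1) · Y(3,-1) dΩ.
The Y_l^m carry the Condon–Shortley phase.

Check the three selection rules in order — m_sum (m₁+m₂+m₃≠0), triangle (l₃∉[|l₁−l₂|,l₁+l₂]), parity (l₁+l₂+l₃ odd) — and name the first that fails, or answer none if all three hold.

m_sum

m₁+m₂+m₃ = -1 + 1 − 1 = -1  ✗
triangle: |3−1|=2 ≤ l₃=3 ≤ 3+1=4
parity: l₁+l₂+l₃ = 7 is odd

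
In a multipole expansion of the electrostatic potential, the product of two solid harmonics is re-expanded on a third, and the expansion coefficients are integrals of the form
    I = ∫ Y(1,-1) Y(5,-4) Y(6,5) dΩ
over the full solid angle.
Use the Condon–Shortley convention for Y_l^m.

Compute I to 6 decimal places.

-0.303018

Rules hold: Σm=0, L=12 even, 4≤6≤6.
N = 3·11·13 = 429
Δ = 0!·2!·10!/13! = 1/858
Racah Σ t=0..0: t=0:+1/14400 = 1/14400
⇒ 3j(1 5 6; 0 0 0)² = 6/143, sgn +1
Racah Σ t=0..0: t=0:+1/725760 = 1/725760
⇒ 3j(1 5 6; -1 -4 5)² = 5/78, sgn -1
4πI² = N·(3j₀)²·(3jₘ)² = 15/13
I = -1·√(1.15385/4π) = -0.30301841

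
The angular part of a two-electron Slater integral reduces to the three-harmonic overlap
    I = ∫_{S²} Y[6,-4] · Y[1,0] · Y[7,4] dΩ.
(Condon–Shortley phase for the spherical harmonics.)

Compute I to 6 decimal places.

0.201000

Rules hold: Σm=0, L=14 even, 5≤7≤7.
N = 13·3·15 = 585
Δ = 0!·12!·2!/15! = 1/1365
Racah Σ t=0..0: t=0:+1/518400 = 1/518400
⇒ 3j(6 1 7; 0 0 0)² = 7/195, sgn -1
Racah Σ t=0..0: t=0:+1/7257600 = 1/7257600
⇒ 3j(6 1 7; -4 0 4)² = 11/455, sgn -1
4πI² = N·(3j₀)²·(3jₘ)² = 33/65
I = +1·√(0.507692/4π) = 0.20099968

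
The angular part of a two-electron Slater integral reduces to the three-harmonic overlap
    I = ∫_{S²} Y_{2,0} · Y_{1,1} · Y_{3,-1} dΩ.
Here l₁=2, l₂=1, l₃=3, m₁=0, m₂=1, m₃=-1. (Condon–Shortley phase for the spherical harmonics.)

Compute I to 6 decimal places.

Checks pass: Σm=0; 6 even; l₃=3∈[1,3].
(2·2+1)(2·1+1)(2·3+1) = 105
Δ: 0! 4! 2! / 7! → 1/105
sum: t=0:+1/4 = 1/4
3j²(2 1 3; 0 0 0) = Δ·Π!·Σ² = 3/35  (sign -1)
sum: t=0:+1/8 = 1/8
3j²(2 1 3; 0 1 -1) = Δ·Π!·Σ² = 2/35  (sign +1)
combine: 4πI² = 105·3/35·2/35 = 18/35
take √, sign -1: I = -0.20230066

-0.202301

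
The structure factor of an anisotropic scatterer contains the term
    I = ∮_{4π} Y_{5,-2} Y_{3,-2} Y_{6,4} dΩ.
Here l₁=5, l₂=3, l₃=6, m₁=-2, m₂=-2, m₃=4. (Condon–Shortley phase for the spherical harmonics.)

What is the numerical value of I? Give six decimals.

m-sum 0 ✓  L=14 even ✓  2≤6≤8 ✓
Π(2lᵢ+1) = 11×7×13 = 1001
triangle coeff Δ(5,3,6) = 1/675675
Σ_t [0,2]: t=0:+1/8640 t=1:−1/2304 t=2:+1/8640 = -7/34560
(3j)²=7/429 [(5 3 6; 0 0 0)], sign=-1
Σ_t [0,1]: t=0:+1/60480 t=1:−1/34560 = -1/80640
(3j)²=6/1001 [(5 3 6; -2 -2 4)], sign=-1
⇒ 4πI² = 14/143
I = (+1)√(14/143/(4π)) = 0.08826552

0.088266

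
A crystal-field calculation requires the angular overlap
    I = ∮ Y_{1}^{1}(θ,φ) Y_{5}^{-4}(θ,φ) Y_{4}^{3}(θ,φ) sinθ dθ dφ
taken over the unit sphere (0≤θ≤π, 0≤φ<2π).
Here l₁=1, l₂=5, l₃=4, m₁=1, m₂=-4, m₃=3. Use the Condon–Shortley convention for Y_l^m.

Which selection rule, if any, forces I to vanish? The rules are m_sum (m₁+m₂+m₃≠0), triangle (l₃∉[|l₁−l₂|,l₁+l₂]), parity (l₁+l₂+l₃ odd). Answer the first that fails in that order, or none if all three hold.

none

Σmᵢ = 0  ✓
l₃∈[|l₁−l₂|,l₁+l₂]=[4,6], have l₃=4  ✓
Σlᵢ = 10 ⇒ even  ✓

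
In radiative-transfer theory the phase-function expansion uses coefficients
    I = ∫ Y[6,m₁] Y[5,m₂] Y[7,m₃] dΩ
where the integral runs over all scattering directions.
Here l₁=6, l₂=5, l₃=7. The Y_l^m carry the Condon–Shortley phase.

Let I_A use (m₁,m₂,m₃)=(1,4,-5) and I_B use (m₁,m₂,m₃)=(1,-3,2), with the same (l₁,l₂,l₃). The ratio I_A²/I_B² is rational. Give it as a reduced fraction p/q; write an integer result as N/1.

704/441

l's match ⇒ only the (l;m) 3-j factors differ between A and B.
A: triangle coeff Δ(6,5,7) = 1/174594420; Σ_t [3,4]: t=3:−1/6220800 t=4:+1/14515200 = -1/10886400; (3j)²=128/12597 [(6 5 7; 1 4 -5)], sign=-1
B: triangle coeff Δ(6,5,7) = 1/174594420; Σ_t [0,2]: t=0:+1/829440 t=1:−1/414720 t=2:+1/2073600 = -1/1382400; (3j)²=294/46189 [(6 5 7; 1 -3 2)], sign=+1
I_A²/I_B² = (128/12597)/(294/46189) = 704/441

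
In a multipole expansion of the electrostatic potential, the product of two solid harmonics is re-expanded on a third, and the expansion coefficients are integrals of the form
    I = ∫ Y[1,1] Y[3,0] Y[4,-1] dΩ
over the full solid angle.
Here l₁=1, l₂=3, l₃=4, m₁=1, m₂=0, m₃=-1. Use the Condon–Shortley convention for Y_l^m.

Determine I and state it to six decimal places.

Checks pass: Σm=0; 8 even; l₃=4∈[2,4].
(2·1+1)(2·3+1)(2·4+1) = 189
Δ: 0! 2! 6! / 9! → 1/252
sum: t=0:+1/36 = 1/36
3j²(1 3 4; 0 0 0) = Δ·Π!·Σ² = 4/63  (sign +1)
sum: t=0:+1/72 = 1/72
3j²(1 3 4; 1 0 -1) = Δ·Π!·Σ² = 5/126  (sign -1)
combine: 4πI² = 189·4/63·5/126 = 10/21
take √, sign -1: I = -0.19466390

-0.194664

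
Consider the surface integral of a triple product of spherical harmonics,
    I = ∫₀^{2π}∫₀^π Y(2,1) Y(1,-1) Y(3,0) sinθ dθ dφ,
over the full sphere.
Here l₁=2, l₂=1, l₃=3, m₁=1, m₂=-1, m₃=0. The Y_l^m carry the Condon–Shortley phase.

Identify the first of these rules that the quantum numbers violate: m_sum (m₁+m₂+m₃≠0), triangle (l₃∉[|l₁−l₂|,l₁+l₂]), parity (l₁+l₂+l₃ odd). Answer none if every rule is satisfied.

m₁+m₂+m₃ = 1 − 1 + 0 = 0  ✓
triangle: |2−1|=1 ≤ l₃=3 ≤ 2+1=3  ✓
parity: l₁+l₂+l₃ = 6 is even  ✓

none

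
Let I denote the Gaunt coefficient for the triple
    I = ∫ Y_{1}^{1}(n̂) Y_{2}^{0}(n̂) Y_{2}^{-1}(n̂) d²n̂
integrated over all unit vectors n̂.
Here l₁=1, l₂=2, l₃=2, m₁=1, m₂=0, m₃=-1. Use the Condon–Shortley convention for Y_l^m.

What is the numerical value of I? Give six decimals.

0.000000

l₁+l₂+l₃=5 is odd: 3j(l;000)=0 ⇒ I=0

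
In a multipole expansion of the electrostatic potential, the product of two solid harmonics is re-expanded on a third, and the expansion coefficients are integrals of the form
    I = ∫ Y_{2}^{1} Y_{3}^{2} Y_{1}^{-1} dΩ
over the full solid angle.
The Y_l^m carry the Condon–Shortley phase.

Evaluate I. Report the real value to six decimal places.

0.000000

m-sum = 1 + 2 − 1 = 2 ≠ 0 ⇒ I = 0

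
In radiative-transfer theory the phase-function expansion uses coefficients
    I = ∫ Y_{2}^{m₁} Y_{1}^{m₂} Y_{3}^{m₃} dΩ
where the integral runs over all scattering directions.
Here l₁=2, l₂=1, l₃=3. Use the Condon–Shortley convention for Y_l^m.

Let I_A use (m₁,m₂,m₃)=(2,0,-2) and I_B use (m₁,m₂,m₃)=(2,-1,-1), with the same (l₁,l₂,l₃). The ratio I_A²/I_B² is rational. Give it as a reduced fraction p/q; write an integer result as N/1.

5/1

Same 2,1,3: normalisation and zero-m 3j drop out of the ratio.
A: Δ: 0! 4! 2! / 7! → 1/105; sum: t=0:+1/24 = 1/24; 3j²(2 1 3; 2 0 -2) = Δ·Π!·Σ² = 1/21  (sign -1)
B: Δ: 0! 4! 2! / 7! → 1/105; sum: t=0:+1/48 = 1/48; 3j²(2 1 3; 2 -1 -1) = Δ·Π!·Σ² = 1/105  (sign +1)
I_A²/I_B² = (1/21)/(1/105) = 5/1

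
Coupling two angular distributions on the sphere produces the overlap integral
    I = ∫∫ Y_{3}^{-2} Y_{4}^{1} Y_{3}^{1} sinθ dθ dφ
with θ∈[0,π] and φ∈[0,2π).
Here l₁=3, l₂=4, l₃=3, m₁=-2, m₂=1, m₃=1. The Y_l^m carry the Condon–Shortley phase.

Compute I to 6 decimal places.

0.145070

Checks pass: Σm=0; 10 even; l₃=3∈[1,7].
(2·3+1)(2·4+1)(2·3+1) = 441
Δ: 4! 2! 4! / 11! → 1/34650
sum: t=1:−1/72 t=2:+1/16 t=3:−1/72 = 5/144
3j²(3 4 3; 0 0 0) = Δ·Π!·Σ² = 2/77  (sign -1)
sum: t=3:−1/48 t=4:+1/144 = -1/72
3j²(3 4 3; -2 1 1) = Δ·Π!·Σ² = 16/693  (sign -1)
combine: 4πI² = 441·2/77·16/693 = 32/121
take √, sign +1: I = 0.14506992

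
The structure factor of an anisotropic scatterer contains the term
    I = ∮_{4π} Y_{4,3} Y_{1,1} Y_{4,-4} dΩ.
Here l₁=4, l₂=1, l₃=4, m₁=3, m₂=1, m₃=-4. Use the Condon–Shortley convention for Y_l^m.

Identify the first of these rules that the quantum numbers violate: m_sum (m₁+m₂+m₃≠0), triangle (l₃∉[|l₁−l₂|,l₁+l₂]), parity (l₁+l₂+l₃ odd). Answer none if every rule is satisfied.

parity

azimuthal sum: 3 + 1 − 4 = 0  ✓
3 ≤ 4 ≤ 5 (triangle on l)  ✓
L = 4 + 1 + 4 = 9 (odd)  ✗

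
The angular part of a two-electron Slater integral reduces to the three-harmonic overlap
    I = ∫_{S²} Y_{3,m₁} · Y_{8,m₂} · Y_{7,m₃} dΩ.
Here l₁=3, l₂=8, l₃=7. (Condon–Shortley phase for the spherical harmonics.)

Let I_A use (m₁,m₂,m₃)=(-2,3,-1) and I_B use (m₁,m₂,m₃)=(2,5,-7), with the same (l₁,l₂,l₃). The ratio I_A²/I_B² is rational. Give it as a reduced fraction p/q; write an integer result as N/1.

l's match ⇒ only the (l;m) 3-j factors differ between A and B.
A: triangle coeff Δ(3,8,7) = 1/5290740; Σ_t [3,4]: t=3:−1/11612160 t=4:+1/14515200 = -1/58060800; (3j)²=55/58786 [(3 8 7; -2 3 -1)], sign=-1
B: triangle coeff Δ(3,8,7) = 1/5290740; Σ_t [1,1]: t=1:−1/5748019200 = -1/5748019200; (3j)²=13/5814 [(3 8 7; 2 5 -7)], sign=-1
I_A²/I_B² = (55/58786)/(13/5814) = 495/1183

495/1183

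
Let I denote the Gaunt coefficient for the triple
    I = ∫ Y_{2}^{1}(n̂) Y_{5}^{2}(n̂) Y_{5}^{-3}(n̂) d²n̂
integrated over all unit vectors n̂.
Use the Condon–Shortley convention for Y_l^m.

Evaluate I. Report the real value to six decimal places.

Checks pass: Σm=0; 12 even; l₃=5∈[3,7].
(2·2+1)(2·5+1)(2·5+1) = 605
Δ: 2! 2! 8! / 13! → 1/38610
sum: t=0:+1/2880 t=1:−1/576 t=2:+1/2880 = -1/960
3j²(2 5 5; 0 0 0) = Δ·Π!·Σ² = 10/429  (sign +1)
sum: t=0:+1/10080 t=1:−1/2880 = -1/4032
3j²(2 5 5; 1 2 -3) = Δ·Π!·Σ² = 10/429  (sign -1)
combine: 4πI² = 605·10/429·10/429 = 500/1521
take √, sign -1: I = -0.16173926

-0.161739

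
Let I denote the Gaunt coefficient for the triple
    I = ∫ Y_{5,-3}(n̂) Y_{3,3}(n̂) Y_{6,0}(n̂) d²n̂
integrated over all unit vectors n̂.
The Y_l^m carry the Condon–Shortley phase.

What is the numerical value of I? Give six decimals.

Checks pass: Σm=0; 14 even; l₃=6∈[2,8].
(2·5+1)(2·3+1)(2·6+1) = 1001
Δ: 2! 8! 4! / 15! → 1/675675
sum: t=0:+1/8640 t=1:−1/2304 t=2:+1/8640 = -7/34560
3j²(5 3 6; 0 0 0) = Δ·Π!·Σ² = 7/429  (sign -1)
sum: t=2:+1/69120 = 1/69120
3j²(5 3 6; -3 3 0) = Δ·Π!·Σ² = 4/429  (sign +1)
combine: 4πI² = 1001·7/429·4/429 = 196/1287
take √, sign -1: I = -0.11008644

-0.110086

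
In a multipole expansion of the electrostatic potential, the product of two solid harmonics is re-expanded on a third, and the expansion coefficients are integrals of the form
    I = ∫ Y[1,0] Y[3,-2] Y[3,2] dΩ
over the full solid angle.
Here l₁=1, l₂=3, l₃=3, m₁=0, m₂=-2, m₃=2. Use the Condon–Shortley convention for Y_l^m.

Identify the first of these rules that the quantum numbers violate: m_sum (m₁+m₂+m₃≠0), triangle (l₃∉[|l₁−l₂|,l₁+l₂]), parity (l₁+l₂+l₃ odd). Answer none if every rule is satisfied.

parity

Σmᵢ = 0  ✓
l₃∈[|l₁−l₂|,l₁+l₂]=[2,4], have l₃=3  ✓
Σlᵢ = 7 ⇒ odd  ✗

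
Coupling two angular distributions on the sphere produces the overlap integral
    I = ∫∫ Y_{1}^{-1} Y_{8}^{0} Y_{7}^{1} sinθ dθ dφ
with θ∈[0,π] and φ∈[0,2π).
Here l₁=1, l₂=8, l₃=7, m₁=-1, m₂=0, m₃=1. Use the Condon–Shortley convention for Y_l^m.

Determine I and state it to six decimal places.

Checks pass: Σm=0; 16 even; l₃=7∈[7,9].
(2·1+1)(2·8+1)(2·7+1) = 765
Δ: 2! 0! 14! / 17! → 1/2040
sum: t=1:−1/25401600 = -1/25401600
3j²(1 8 7; 0 0 0) = Δ·Π!·Σ² = 8/255  (sign +1)
sum: t=2:+1/58060800 = 1/58060800
3j²(1 8 7; -1 0 1) = Δ·Π!·Σ² = 7/510  (sign +1)
combine: 4πI² = 765·8/255·7/510 = 28/85
take √, sign +1: I = 0.16190663

0.161907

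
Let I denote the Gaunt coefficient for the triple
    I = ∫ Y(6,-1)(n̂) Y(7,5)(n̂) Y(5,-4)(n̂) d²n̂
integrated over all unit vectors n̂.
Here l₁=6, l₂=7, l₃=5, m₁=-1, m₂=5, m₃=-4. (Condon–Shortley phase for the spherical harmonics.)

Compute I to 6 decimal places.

m-sum 0 ✓  L=18 even ✓  1≤5≤13 ✓
Π(2lᵢ+1) = 13×15×11 = 2145
triangle coeff Δ(6,7,5) = 1/174594420
Σ_t [2,6]: t=2:+1/4147200 t=3:−1/207360 t=4:+1/82944 t=5:−1/207360 t=6:+1/4147200 = 1/345600
(3j)²=420/46189 [(6 7 5; 0 0 0)], sign=-1
Σ_t [6,7]: t=6:+1/6220800 t=7:−1/14515200 = 1/10886400
(3j)²=128/12597 [(6 7 5; -1 5 -4)], sign=-1
⇒ 4πI² = 268800/1356277
I = (+1)√(268800/1356277/(4π)) = 0.12558434

0.125584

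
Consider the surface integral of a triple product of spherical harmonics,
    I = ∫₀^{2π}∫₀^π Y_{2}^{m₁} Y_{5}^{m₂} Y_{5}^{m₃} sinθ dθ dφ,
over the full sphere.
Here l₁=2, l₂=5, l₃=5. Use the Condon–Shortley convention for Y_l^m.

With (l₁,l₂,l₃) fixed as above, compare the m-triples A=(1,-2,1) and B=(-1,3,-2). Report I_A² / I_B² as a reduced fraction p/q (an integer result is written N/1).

Same 2,5,5: normalisation and zero-m 3j drop out of the ratio.
A: Δ: 2! 2! 8! / 13! → 1/38610; sum: t=0:+1/1440 t=1:−1/2880 = 1/2880; 3j²(2 5 5; 1 -2 1) = Δ·Π!·Σ² = 7/715  (sign +1)
B: Δ: 2! 2! 8! / 13! → 1/38610; sum: t=1:−1/10080 t=2:+1/2880 = 1/4032; 3j²(2 5 5; -1 3 -2) = Δ·Π!·Σ² = 10/429  (sign -1)
I_A²/I_B² = (7/715)/(10/429) = 21/50

21/50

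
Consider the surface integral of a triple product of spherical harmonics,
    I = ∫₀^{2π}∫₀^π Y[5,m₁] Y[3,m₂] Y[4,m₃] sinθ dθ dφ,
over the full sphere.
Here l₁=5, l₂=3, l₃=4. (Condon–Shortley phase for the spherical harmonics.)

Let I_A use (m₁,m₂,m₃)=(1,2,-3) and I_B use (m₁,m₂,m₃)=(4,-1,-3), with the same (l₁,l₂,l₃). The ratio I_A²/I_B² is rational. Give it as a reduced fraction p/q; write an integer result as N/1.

Shared (l₁,l₂,l₃)=(5,3,4): N and (l;000)² cancel in I_A²/I_B².
A: Δ = 4!·6!·2!/13! = 1/180180; Racah Σ t=3..4: t=3:−1/1440 t=4:+1/17280 = -11/17280; ⇒ 3j(5 3 4; 1 2 -3)² = 11/468, sgn +1
B: Δ = 4!·6!·2!/13! = 1/180180; Racah Σ t=0..1: t=0:+1/5760 t=1:−1/4320 = -1/17280; ⇒ 3j(5 3 4; 4 -1 -3)² = 7/4290, sgn +1
I_A²/I_B² = (11/468)/(7/4290) = 605/42

605/42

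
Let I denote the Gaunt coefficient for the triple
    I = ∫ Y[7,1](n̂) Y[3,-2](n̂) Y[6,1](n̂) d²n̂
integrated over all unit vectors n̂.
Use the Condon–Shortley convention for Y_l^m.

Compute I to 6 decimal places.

Checks pass: Σm=0; 16 even; l₃=6∈[4,10].
(2·7+1)(2·3+1)(2·6+1) = 1365
Δ: 4! 10! 2! / 17! → 1/2042040
sum: t=1:−1/207360 t=2:+1/57600 t=3:−1/207360 = 1/129600
3j²(7 3 6; 0 0 0) = Δ·Π!·Σ² = 168/12155  (sign +1)
sum: t=0:+1/414720 t=1:−1/172800 = -7/2073600
3j²(7 3 6; 1 -2 1) = Δ·Π!·Σ² = 343/29172  (sign +1)
combine: 4πI² = 1365·168/12155·343/29172 = 100842/454597
take √, sign +1: I = 0.13286253

0.132863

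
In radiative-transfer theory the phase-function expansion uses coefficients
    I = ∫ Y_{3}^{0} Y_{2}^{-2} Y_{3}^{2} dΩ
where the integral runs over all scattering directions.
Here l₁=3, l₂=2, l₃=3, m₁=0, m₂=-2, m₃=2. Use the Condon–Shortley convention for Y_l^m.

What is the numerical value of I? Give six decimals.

-0.188063

Rules hold: Σm=0, L=8 even, 1≤3≤5.
N = 7·5·7 = 245
Δ = 2!·4!·2!/9! = 1/3780
Racah Σ t=0..2: t=0:+1/24 t=1:−1/4 t=2:+1/24 = -1/6
⇒ 3j(3 2 3; 0 0 0)² = 4/105, sgn +1
Racah Σ t=0..0: t=0:+1/24 = 1/24
⇒ 3j(3 2 3; 0 -2 2)² = 1/21, sgn -1
4πI² = N·(3j₀)²·(3jₘ)² = 4/9
I = -1·√(0.444444/4π) = -0.18806319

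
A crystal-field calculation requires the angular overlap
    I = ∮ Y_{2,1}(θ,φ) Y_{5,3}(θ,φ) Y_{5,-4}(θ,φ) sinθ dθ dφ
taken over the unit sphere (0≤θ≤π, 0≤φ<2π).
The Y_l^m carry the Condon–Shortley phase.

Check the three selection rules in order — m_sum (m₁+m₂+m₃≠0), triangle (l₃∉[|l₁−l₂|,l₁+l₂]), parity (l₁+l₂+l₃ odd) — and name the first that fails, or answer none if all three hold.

none

m₁+m₂+m₃ = 1 + 3 − 4 = 0  ✓
triangle: |2−5|=3 ≤ l₃=5 ≤ 2+5=7  ✓
parity: l₁+l₂+l₃ = 12 is even  ✓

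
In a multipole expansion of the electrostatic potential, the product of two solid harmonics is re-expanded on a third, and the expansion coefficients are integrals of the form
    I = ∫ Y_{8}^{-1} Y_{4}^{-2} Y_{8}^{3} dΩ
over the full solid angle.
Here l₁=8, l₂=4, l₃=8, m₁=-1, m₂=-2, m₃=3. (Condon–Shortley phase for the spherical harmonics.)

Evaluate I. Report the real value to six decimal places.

Rules hold: Σm=0, L=20 even, 4≤8≤12.
N = 17·9·17 = 2601
Δ = 4!·12!·4!/21! = 1/185175900
Racah Σ t=0..4: t=0:+1/557383680 t=1:−1/21772800 t=2:+1/8294400 t=3:−1/21772800 t=4:+1/557383680 = 1/30965760
⇒ 3j(8 4 8; 0 0 0)² = 36/4199, sgn +1
Racah Σ t=0..2: t=0:+1/209018880 t=1:−1/34836480 t=2:+1/58060800 = -1/149299200
⇒ 3j(8 4 8; -1 -2 3)² = 77/25194, sgn +1
4πI² = N·(3j₀)²·(3jₘ)² = 4158/61009
I = +1·√(0.0681539/4π) = 0.07364451

0.073645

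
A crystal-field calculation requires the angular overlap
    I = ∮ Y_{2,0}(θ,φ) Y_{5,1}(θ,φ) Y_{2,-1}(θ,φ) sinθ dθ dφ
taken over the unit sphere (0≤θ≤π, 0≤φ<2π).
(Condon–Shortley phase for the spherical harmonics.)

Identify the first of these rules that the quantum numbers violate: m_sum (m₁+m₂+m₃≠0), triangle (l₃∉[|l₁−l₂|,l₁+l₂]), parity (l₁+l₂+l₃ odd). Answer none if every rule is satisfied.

triangle

Σmᵢ = 0  ✓
l₃∈[|l₁−l₂|,l₁+l₂]=[3,7], have l₃=2  ✗
Σlᵢ = 9 ⇒ odd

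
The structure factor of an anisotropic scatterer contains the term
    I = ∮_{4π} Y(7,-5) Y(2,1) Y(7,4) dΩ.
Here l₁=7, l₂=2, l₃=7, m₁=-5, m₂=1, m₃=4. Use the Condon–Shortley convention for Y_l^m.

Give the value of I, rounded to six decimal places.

-0.188767

m-sum 0 ✓  L=16 even ✓  5≤7≤9 ✓
Π(2lᵢ+1) = 15×5×15 = 1125
triangle coeff Δ(7,2,7) = 1/185640
Σ_t [0,2]: t=0:+1/2419200 t=1:−1/518400 t=2:+1/2419200 = -1/907200
(3j)²=56/3315 [(7 2 7; 0 0 0)], sign=+1
Σ_t [1,2]: t=1:−1/79833600 t=2:+1/14515200 = 1/17740800
(3j)²=729/30940 [(7 2 7; -5 1 4)], sign=-1
⇒ 4πI² = 21870/48841
I = (-1)√(21870/48841/(4π)) = -0.18876748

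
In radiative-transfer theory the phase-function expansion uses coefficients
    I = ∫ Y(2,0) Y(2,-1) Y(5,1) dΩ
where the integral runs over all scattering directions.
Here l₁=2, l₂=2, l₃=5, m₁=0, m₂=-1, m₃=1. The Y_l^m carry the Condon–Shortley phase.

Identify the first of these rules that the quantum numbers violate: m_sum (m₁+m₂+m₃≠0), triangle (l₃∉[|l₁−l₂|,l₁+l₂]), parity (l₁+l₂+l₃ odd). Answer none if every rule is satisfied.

triangle

azimuthal sum: 0 − 1 + 1 = 0  ✓
0 ≤ 5 ≤ 4 (triangle on l)  ✗
L = 2 + 2 + 5 = 9 (odd)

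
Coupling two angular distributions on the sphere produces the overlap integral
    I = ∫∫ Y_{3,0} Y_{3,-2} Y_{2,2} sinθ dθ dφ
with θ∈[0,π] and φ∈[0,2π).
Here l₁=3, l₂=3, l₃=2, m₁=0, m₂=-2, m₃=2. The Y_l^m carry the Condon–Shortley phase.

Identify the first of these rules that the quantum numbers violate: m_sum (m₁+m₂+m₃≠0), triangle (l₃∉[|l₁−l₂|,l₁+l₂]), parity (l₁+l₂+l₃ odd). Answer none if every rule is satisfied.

none

Σmᵢ = 0  ✓
l₃∈[|l₁−l₂|,l₁+l₂]=[0,6], have l₃=2  ✓
Σlᵢ = 8 ⇒ even  ✓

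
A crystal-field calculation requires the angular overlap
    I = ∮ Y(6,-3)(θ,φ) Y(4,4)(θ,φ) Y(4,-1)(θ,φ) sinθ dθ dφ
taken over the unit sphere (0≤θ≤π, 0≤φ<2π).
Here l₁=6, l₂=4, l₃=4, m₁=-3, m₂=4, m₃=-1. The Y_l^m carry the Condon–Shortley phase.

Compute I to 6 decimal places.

m-sum 0 ✓  L=14 even ✓  2≤4≤10 ✓
Π(2lᵢ+1) = 13×9×9 = 1053
triangle coeff Δ(6,4,4) = 1/1261260
Σ_t [2,4]: t=2:+1/4608 t=3:−1/1296 t=4:+1/4608 = -7/20736
(3j)²=20/1287 [(6 4 4; 0 0 0)], sign=-1
Σ_t [6,6]: t=6:+1/51840 = 1/51840
(3j)²=8/429 [(6 4 4; -3 4 -1)], sign=-1
⇒ 4πI² = 480/1573
I = (+1)√(480/1573/(4π)) = 0.15583009

0.155830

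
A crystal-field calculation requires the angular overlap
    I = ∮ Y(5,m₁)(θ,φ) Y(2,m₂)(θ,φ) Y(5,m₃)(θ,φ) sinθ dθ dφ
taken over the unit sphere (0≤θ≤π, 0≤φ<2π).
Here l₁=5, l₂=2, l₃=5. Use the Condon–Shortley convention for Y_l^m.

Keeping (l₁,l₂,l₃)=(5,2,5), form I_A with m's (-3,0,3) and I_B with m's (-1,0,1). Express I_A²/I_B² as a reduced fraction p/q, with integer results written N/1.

l's match ⇒ only the (l;m) 3-j factors differ between A and B.
A: triangle coeff Δ(5,2,5) = 1/38610; Σ_t [0,2]: t=0:+1/161280 t=1:−1/5040 t=2:+1/5760 = -1/53760; (3j)²=1/4290 [(5 2 5; -3 0 3)], sign=-1
B: triangle coeff Δ(5,2,5) = 1/38610; Σ_t [0,2]: t=0:+1/5760 t=1:−1/720 t=2:+1/2304 = -1/1280; (3j)²=27/1430 [(5 2 5; -1 0 1)], sign=-1
I_A²/I_B² = (1/4290)/(27/1430) = 1/81

1/81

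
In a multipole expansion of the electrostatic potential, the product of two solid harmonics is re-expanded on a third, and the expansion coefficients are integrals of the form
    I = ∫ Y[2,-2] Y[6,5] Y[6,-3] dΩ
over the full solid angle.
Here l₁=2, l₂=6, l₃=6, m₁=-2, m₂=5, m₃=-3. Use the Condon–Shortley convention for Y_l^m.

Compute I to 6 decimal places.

m-sum 0 ✓  L=14 even ✓  4≤6≤8 ✓
Π(2lᵢ+1) = 5×13×13 = 845
triangle coeff Δ(2,6,6) = 1/90090
Σ_t [0,2]: t=0:+1/69120 t=1:−1/14400 t=2:+1/69120 = -7/172800
(3j)²=14/715 [(2 6 6; 0 0 0)], sign=-1
Σ_t [2,2]: t=2:+1/1451520 = 1/1451520
(3j)²=1/91 [(2 6 6; -2 5 -3)], sign=-1
⇒ 4πI² = 2/11
I = (+1)√(2/11/(4π)) = 0.12028562

0.120286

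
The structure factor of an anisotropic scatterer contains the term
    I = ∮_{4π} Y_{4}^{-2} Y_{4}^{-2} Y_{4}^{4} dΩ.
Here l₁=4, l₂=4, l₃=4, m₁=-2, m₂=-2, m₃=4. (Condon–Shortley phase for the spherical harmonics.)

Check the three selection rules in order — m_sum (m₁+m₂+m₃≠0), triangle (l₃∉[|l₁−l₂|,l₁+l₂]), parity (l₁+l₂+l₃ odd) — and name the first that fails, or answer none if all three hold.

azimuthal sum: -2 − 2 + 4 = 0  ✓
0 ≤ 4 ≤ 8 (triangle on l)  ✓
L = 4 + 4 + 4 = 12 (even)  ✓

none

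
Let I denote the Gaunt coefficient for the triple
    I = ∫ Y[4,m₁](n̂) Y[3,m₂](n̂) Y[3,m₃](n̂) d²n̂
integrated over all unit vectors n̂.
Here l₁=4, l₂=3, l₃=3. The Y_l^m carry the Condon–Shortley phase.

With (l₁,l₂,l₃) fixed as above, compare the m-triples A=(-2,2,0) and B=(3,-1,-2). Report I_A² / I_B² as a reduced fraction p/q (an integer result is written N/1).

Shared (l₁,l₂,l₃)=(4,3,3): N and (l;000)² cancel in I_A²/I_B².
A: Δ = 4!·4!·2!/11! = 1/34650; Racah Σ t=3..4: t=3:−1/72 t=4:+1/96 = -1/288; ⇒ 3j(4 3 3; -2 2 0)² = 1/462, sgn +1
B: Δ = 4!·4!·2!/11! = 1/34650; Racah Σ t=0..1: t=0:+1/288 t=1:−1/144 = -1/288; ⇒ 3j(4 3 3; 3 -1 -2)² = 1/99, sgn +1
I_A²/I_B² = (1/462)/(1/99) = 3/14

3/14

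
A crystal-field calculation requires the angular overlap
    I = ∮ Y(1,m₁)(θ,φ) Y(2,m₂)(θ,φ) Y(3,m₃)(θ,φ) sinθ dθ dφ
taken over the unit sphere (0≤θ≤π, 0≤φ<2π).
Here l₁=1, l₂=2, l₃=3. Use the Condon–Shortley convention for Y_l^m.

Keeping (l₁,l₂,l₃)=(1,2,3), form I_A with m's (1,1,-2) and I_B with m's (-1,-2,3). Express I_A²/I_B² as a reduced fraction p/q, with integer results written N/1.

2/3

Same 1,2,3: normalisation and zero-m 3j drop out of the ratio.
A: Δ: 0! 2! 4! / 7! → 1/105; sum: t=0:+1/12 = 1/12; 3j²(1 2 3; 1 1 -2) = Δ·Π!·Σ² = 2/21  (sign -1)
B: Δ: 0! 2! 4! / 7! → 1/105; sum: t=0:+1/48 = 1/48; 3j²(1 2 3; -1 -2 3) = Δ·Π!·Σ² = 1/7  (sign +1)
I_A²/I_B² = (2/21)/(1/7) = 2/3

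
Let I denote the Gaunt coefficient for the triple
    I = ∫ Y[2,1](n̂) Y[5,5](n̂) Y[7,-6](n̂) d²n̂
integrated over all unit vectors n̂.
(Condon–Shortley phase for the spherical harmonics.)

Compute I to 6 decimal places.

Checks pass: Σm=0; 14 even; l₃=7∈[3,7].
(2·2+1)(2·5+1)(2·7+1) = 825
Δ: 0! 4! 10! / 15! → 1/15015
sum: t=0:+1/57600 = 1/57600
3j²(2 5 7; 0 0 0) = Δ·Π!·Σ² = 21/715  (sign -1)
sum: t=0:+1/21772800 = 1/21772800
3j²(2 5 7; 1 5 -6) = Δ·Π!·Σ² = 2/105  (sign -1)
combine: 4πI² = 825·21/715·2/105 = 6/13
take √, sign +1: I = 0.19164567

0.191646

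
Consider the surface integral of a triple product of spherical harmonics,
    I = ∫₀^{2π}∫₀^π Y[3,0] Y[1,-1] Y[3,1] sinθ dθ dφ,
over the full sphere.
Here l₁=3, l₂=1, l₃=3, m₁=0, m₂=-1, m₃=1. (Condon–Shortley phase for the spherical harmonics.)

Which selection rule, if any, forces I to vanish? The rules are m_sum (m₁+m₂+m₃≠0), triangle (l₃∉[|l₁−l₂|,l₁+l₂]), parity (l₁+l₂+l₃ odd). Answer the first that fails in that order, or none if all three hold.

parity

azimuthal sum: 0 − 1 + 1 = 0  ✓
2 ≤ 3 ≤ 4 (triangle on l)  ✓
L = 3 + 1 + 3 = 7 (odd)  ✗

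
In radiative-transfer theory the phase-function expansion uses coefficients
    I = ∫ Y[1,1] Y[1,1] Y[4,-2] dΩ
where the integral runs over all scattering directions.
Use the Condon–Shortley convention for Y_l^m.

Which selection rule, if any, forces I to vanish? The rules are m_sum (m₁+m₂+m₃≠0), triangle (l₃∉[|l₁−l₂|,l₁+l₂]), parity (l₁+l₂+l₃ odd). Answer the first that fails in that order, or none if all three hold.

triangle

azimuthal sum: 1 + 1 − 2 = 0  ✓
0 ≤ 4 ≤ 2 (triangle on l)  ✗
L = 1 + 1 + 4 = 6 (even)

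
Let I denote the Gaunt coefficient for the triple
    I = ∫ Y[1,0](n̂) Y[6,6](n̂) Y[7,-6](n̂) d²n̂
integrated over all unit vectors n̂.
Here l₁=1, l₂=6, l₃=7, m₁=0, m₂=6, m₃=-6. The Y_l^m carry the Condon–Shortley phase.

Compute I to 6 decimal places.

Checks pass: Σm=0; 14 even; l₃=7∈[5,7].
(2·1+1)(2·6+1)(2·7+1) = 585
Δ: 0! 2! 12! / 15! → 1/1365
sum: t=0:+1/518400 = 1/518400
3j²(1 6 7; 0 0 0) = Δ·Π!·Σ² = 7/195  (sign -1)
sum: t=0:+1/479001600 = 1/479001600
3j²(1 6 7; 0 6 -6) = Δ·Π!·Σ² = 1/105  (sign -1)
combine: 4πI² = 585·7/195·1/105 = 1/5
take √, sign +1: I = 0.12615663

0.126157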